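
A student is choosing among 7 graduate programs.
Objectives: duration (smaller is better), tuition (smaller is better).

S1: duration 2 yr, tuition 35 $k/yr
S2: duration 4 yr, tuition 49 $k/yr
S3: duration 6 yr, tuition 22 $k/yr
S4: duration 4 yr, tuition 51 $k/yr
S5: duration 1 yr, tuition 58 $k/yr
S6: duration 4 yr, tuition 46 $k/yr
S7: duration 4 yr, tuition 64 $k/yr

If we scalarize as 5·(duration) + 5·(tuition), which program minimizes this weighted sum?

S3

S1: 5·2 + 5·35 = 185
S2: 5·4 + 5·49 = 265
S3: 5·6 + 5·22 = 140
S4: 5·4 + 5·51 = 275
S5: 5·1 + 5·58 = 295
S6: 5·4 + 5·46 = 250
S7: 5·4 + 5·64 = 340
Lowest: S3 at 140.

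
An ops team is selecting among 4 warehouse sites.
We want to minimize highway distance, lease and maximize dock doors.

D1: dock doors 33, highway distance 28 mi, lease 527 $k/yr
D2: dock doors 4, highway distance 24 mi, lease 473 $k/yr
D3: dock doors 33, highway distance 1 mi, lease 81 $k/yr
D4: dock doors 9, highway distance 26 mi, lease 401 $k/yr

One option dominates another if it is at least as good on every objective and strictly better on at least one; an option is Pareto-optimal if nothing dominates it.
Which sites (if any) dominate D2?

D3: dock doors 33≥4, highway distance 1≤24, lease 81≤473 — dominates D2.
Others (D1, D4) are each worse than D2 on at least one objective.

D3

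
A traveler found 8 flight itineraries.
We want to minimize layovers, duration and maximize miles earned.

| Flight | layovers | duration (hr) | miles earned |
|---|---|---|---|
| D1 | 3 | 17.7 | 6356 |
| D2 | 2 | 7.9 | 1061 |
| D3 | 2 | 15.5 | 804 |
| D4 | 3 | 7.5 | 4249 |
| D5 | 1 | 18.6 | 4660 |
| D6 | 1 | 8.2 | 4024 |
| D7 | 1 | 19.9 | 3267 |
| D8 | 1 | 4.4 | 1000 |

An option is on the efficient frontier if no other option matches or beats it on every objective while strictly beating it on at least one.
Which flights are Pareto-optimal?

D1: not dominated (best miles earned).
D2: not dominated.
D3: dominated by D2 (layovers 2≤2, duration 7.9≤15.5, miles earned 1061≥804).
D4: not dominated.
D5: not dominated.
D6: not dominated.
D7: dominated by D5 (layovers 1≤1, duration 18.6≤19.9, miles earned 4660≥3267).
D8: not dominated (best duration).

D1, D2, D4, D5, D6, D8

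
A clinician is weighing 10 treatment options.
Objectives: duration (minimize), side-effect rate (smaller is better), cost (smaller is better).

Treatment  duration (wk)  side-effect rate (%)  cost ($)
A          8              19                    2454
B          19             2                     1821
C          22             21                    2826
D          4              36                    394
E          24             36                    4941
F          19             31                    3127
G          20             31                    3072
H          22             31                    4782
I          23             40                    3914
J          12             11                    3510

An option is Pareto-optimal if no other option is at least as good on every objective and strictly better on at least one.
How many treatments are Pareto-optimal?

A: not dominated.
B: not dominated (best side-effect rate).
C: dominated by A (duration 8≤22, side-effect rate 19≤21, cost 2454≤2826).
D: not dominated (best duration).
E: dominated by A (duration 8≤24, side-effect rate 19≤36, cost 2454≤4941).
F: dominated by A (duration 8≤19, side-effect rate 19≤31, cost 2454≤3127).
G: dominated by A (duration 8≤20, side-effect rate 19≤31, cost 2454≤3072).
H: dominated by A (duration 8≤22, side-effect rate 19≤31, cost 2454≤4782).
I: dominated by A (duration 8≤23, side-effect rate 19≤40, cost 2454≤3914).
J: not dominated.
Pareto-optimal: A, B, D, J → 4.

4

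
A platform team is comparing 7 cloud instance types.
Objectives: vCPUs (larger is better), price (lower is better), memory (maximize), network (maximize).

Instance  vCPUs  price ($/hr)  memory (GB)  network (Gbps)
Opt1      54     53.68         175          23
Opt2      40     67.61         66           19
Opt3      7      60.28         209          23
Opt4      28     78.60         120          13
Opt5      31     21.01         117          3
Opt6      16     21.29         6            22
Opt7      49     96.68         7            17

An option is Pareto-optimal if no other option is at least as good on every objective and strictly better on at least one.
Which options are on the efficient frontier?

Opt1: not dominated (best vCPUs).
Opt2: dominated by Opt1 (vCPUs 54≥40, price 53.68≤67.61, memory 175≥66, network 23≥19).
Opt3: not dominated (best memory).
Opt4: dominated by Opt1 (vCPUs 54≥28, price 53.68≤78.60, memory 175≥120, network 23≥13).
Opt5: not dominated (best price).
Opt6: not dominated.
Opt7: dominated by Opt1 (vCPUs 54≥49, price 53.68≤96.68, memory 175≥7, network 23≥17).

Opt1, Opt3, Opt5, Opt6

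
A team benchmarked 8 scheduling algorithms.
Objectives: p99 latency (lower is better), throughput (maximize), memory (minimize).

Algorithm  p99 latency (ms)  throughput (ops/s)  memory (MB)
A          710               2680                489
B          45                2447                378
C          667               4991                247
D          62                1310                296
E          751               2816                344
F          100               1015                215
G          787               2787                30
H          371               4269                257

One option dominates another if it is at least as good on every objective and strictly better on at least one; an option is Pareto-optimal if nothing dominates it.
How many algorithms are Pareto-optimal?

6

A: dominated by C (p99 latency 667≤710, throughput 4991≥2680, memory 247≤489).
B: not dominated (best p99 latency).
C: not dominated (best throughput).
D: not dominated.
E: dominated by C (p99 latency 667≤751, throughput 4991≥2816, memory 247≤344).
F: not dominated.
G: not dominated (best memory).
H: not dominated.
Pareto-optimal: B, C, D, F, G, H → 6.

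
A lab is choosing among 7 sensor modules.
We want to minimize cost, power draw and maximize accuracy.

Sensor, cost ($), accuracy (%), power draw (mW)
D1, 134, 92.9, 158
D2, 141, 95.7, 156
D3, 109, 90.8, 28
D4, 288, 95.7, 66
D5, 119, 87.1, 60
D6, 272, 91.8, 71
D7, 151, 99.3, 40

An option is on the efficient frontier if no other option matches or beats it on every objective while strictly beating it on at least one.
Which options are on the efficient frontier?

D1: not dominated.
D2: not dominated.
D3: not dominated (best cost).
D4: dominated by D7 (cost 151≤288, accuracy 99.3≥95.7, power draw 40≤66).
D5: dominated by D3 (cost 109≤119, accuracy 90.8≥87.1, power draw 28≤60).
D6: dominated by D7 (cost 151≤272, accuracy 99.3≥91.8, power draw 40≤71).
D7: not dominated (best accuracy).

D1, D2, D3, D7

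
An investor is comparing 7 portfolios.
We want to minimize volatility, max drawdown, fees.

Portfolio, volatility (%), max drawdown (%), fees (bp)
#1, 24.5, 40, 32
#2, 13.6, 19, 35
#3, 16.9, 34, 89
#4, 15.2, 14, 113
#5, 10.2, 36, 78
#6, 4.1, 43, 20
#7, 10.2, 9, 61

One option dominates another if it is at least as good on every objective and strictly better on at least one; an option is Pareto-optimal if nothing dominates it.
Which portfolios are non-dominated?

#1: not dominated.
#2: not dominated.
#3: dominated by #2 (volatility 13.6≤16.9, max drawdown 19≤34, fees 35≤89).
#4: dominated by #7 (volatility 10.2≤15.2, max drawdown 9≤14, fees 61≤113).
#5: dominated by #7 (volatility 10.2≤10.2, max drawdown 9≤36, fees 61≤78).
#6: not dominated (best volatility).
#7: not dominated (best max drawdown).

#1, #2, #6, #7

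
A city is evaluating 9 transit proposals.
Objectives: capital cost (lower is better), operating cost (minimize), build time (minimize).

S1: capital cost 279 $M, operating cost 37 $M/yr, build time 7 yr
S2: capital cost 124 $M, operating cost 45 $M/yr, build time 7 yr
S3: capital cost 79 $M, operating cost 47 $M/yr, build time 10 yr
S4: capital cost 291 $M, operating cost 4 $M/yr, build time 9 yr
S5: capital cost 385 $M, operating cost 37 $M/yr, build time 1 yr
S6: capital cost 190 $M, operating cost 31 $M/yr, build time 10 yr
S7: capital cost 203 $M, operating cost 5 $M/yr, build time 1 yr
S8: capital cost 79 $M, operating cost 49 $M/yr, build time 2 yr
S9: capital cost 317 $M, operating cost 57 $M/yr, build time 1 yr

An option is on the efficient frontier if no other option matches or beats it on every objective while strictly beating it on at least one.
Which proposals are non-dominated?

S1: dominated by S7 (capital cost 203≤279, operating cost 5≤37, build time 1≤7).
S2: not dominated.
S3: not dominated.
S4: not dominated (best operating cost).
S5: dominated by S7 (capital cost 203≤385, operating cost 5≤37, build time 1≤1).
S6: not dominated.
S7: not dominated.
S8: not dominated.
S9: dominated by S7 (capital cost 203≤317, operating cost 5≤57, build time 1≤1).

S2, S3, S4, S6, S7, S8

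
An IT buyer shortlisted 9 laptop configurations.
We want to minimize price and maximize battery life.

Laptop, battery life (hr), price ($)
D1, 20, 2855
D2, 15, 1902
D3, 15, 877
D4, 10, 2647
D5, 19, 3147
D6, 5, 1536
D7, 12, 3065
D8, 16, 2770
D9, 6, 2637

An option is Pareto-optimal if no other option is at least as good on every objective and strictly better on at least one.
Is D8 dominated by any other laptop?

D1: worse on price (2855 vs 2770).
D2: worse on battery life (15 vs 16).
D3: worse on battery life (15 vs 16).
D4: worse on battery life (10 vs 16).
D5: worse on price (3147 vs 2770).
D6: worse on battery life (5 vs 16).
D7: worse on battery life (12 vs 16).
D9: worse on battery life (6 vs 16).
No option is at least as good as D8 on every objective and strictly better on one.

No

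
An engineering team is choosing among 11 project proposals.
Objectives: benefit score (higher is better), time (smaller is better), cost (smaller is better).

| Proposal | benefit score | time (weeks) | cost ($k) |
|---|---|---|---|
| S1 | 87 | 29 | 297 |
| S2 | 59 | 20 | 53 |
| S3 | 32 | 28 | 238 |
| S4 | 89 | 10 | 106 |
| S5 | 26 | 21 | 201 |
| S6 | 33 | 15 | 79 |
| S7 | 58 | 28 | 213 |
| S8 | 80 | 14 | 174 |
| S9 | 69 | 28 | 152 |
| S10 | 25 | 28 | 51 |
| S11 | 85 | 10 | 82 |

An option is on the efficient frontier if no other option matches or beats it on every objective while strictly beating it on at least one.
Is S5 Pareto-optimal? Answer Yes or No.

No

S2 vs S5: benefit score 59≥26, time 20≤21, cost 53≤201 — S2 is at least as good on every objective and strictly better on at least one, so S2 dominates S5.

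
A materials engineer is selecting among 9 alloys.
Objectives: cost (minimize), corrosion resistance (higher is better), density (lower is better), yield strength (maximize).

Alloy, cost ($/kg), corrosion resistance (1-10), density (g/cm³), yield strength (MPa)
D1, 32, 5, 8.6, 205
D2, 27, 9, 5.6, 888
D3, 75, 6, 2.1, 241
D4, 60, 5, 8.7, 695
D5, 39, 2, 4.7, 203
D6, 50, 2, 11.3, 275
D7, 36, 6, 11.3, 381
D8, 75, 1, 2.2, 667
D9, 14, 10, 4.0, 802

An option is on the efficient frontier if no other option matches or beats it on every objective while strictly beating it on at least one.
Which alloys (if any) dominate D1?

D2: cost 27≤32, corrosion resistance 9≥5, density 5.6≤8.6, yield strength 888≥205 — dominates D1.
D9: cost 14≤32, corrosion resistance 10≥5, density 4.0≤8.6, yield strength 802≥205 — dominates D1.
Others (D3, D4, D5, D6, D7, D8) are each worse than D1 on at least one objective.

D2, D9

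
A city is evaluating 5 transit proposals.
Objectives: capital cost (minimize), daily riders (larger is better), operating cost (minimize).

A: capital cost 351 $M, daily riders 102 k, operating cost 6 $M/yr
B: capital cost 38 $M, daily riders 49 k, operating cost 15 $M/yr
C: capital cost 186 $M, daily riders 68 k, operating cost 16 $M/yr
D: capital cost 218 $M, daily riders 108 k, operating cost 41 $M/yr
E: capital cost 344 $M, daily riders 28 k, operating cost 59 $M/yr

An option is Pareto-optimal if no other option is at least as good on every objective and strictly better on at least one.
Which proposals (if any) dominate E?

B, C, D

B: capital cost 38≤344, daily riders 49≥28, operating cost 15≤59 — dominates E.
C: capital cost 186≤344, daily riders 68≥28, operating cost 16≤59 — dominates E.
D: capital cost 218≤344, daily riders 108≥28, operating cost 41≤59 — dominates E.
Others (A) are each worse than E on at least one objective.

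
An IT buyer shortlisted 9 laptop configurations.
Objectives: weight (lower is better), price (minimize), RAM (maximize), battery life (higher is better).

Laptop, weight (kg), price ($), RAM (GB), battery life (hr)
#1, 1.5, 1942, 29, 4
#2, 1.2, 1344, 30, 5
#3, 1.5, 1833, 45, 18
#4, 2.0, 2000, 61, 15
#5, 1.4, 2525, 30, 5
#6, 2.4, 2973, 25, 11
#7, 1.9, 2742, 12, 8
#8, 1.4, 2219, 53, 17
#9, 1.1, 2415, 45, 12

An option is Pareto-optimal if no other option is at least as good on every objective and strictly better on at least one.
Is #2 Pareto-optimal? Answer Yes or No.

Yes

#1: worse on weight (1.5 vs 1.2).
#3: worse on weight (1.5 vs 1.2).
#4: worse on weight (2.0 vs 1.2).
#5: worse on weight (1.4 vs 1.2).
#6: worse on weight (2.4 vs 1.2).
#7: worse on weight (1.9 vs 1.2).
#8: worse on weight (1.4 vs 1.2).
#9: worse on price (2415 vs 1344).
No option is at least as good as #2 on every objective and strictly better on one.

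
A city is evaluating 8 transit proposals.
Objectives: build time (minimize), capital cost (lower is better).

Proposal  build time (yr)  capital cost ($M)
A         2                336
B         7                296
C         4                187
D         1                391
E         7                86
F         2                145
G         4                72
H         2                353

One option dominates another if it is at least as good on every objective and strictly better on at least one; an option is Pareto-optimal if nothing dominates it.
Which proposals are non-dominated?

A: dominated by F (build time 2≤2, capital cost 145≤336).
B: dominated by C (build time 4≤7, capital cost 187≤296).
C: dominated by F (build time 2≤4, capital cost 145≤187).
D: not dominated (best build time).
E: dominated by G (build time 4≤7, capital cost 72≤86).
F: not dominated.
G: not dominated (best capital cost).
H: dominated by A (build time 2≤2, capital cost 336≤353).

D, F, G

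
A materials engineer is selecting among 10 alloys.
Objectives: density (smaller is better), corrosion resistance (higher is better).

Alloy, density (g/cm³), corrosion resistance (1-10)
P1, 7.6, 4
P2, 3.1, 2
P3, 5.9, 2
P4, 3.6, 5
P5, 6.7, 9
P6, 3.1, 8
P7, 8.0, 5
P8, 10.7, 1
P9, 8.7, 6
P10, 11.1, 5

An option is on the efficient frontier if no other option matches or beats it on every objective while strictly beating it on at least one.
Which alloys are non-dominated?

P1: dominated by P4 (density 3.6≤7.6, corrosion resistance 5≥4).
P2: dominated by P6 (density 3.1≤3.1, corrosion resistance 8≥2).
P3: dominated by P2 (density 3.1≤5.9, corrosion resistance 2≥2).
P4: dominated by P6 (density 3.1≤3.6, corrosion resistance 8≥5).
P5: not dominated (best corrosion resistance).
P6: not dominated.
P7: dominated by P4 (density 3.6≤8.0, corrosion resistance 5≥5).
P8: dominated by P1 (density 7.6≤10.7, corrosion resistance 4≥1).
P9: dominated by P5 (density 6.7≤8.7, corrosion resistance 9≥6).
P10: dominated by P4 (density 3.6≤11.1, corrosion resistance 5≥5).

P5, P6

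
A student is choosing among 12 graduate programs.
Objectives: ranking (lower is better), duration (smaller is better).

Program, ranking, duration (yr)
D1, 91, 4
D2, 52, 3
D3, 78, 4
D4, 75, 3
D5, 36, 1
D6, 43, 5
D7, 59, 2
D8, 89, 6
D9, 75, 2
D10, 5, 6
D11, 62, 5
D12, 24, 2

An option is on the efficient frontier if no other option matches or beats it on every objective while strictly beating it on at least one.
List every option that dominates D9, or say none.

D5, D7, D12

D5: ranking 36≤75, duration 1≤2 — dominates D9.
D7: ranking 59≤75, duration 2≤2 — dominates D9.
D12: ranking 24≤75, duration 2≤2 — dominates D9.
Others (D1, D2, D3, D4, D6, D8, D10, D11) are each worse than D9 on at least one objective.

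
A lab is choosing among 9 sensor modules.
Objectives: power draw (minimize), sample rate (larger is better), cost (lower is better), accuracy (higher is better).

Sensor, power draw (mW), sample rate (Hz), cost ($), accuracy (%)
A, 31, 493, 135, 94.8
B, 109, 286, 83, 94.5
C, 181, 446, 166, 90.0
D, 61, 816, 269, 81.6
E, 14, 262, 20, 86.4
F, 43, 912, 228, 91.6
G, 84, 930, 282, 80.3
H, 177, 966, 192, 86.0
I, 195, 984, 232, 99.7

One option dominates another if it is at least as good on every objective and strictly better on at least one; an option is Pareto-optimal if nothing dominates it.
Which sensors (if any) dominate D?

F: power draw 43≤61, sample rate 912≥816, cost 228≤269, accuracy 91.6≥81.6 — dominates D.
Others (A, B, C, E, G, H, I) are each worse than D on at least one objective.

F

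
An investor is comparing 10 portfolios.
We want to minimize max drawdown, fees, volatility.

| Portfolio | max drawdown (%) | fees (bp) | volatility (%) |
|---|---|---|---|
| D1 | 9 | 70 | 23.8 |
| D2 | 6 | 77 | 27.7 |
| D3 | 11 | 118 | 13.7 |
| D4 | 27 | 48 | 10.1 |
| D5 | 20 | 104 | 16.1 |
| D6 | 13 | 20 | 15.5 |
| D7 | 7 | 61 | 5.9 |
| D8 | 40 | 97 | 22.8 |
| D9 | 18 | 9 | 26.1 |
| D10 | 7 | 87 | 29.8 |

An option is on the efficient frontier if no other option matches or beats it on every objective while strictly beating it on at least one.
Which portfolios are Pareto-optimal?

D1: dominated by D7 (max drawdown 7≤9, fees 61≤70, volatility 5.9≤23.8).
D2: not dominated (best max drawdown).
D3: dominated by D7 (max drawdown 7≤11, fees 61≤118, volatility 5.9≤13.7).
D4: not dominated.
D5: dominated by D6 (max drawdown 13≤20, fees 20≤104, volatility 15.5≤16.1).
D6: not dominated.
D7: not dominated (best volatility).
D8: dominated by D4 (max drawdown 27≤40, fees 48≤97, volatility 10.1≤22.8).
D9: not dominated (best fees).
D10: dominated by D2 (max drawdown 6≤7, fees 77≤87, volatility 27.7≤29.8).

D2, D4, D6, D7, D9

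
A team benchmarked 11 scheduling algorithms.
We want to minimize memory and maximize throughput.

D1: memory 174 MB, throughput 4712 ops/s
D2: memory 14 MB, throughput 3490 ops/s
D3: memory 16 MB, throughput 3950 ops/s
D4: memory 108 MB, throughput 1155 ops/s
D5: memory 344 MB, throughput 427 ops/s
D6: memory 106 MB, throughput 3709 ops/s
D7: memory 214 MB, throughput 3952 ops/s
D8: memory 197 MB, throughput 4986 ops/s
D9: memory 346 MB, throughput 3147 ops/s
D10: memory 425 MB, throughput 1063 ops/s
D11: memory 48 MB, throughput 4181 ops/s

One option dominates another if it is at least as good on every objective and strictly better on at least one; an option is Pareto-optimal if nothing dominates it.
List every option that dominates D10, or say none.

D1: memory 174≤425, throughput 4712≥1063 — dominates D10.
D2: memory 14≤425, throughput 3490≥1063 — dominates D10.
D3: memory 16≤425, throughput 3950≥1063 — dominates D10.
D4: memory 108≤425, throughput 1155≥1063 — dominates D10.
D6: memory 106≤425, throughput 3709≥1063 — dominates D10.
D7: memory 214≤425, throughput 3952≥1063 — dominates D10.
D8: memory 197≤425, throughput 4986≥1063 — dominates D10.
D9: memory 346≤425, throughput 3147≥1063 — dominates D10.
D11: memory 48≤425, throughput 4181≥1063 — dominates D10.
Others (D5) are each worse than D10 on at least one objective.

D1, D2, D3, D4, D6, D7, D8, D9, D11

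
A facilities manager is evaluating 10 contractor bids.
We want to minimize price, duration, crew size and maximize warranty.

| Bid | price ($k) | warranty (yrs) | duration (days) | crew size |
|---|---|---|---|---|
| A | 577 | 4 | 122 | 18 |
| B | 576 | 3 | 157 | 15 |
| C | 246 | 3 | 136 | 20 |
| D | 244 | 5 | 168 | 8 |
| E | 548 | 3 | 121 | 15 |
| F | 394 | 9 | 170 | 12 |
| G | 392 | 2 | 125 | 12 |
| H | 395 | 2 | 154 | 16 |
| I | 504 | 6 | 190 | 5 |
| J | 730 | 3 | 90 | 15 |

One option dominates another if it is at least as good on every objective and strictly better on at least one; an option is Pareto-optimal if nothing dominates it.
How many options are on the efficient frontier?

8

A: not dominated.
B: dominated by E (price 548≤576, warranty 3≥3, duration 121≤157, crew size 15≤15).
C: not dominated.
D: not dominated (best price).
E: not dominated.
F: not dominated (best warranty).
G: not dominated.
H: dominated by G (price 392≤395, warranty 2≥2, duration 125≤154, crew size 12≤16).
I: not dominated (best crew size).
J: not dominated (best duration).
Pareto-optimal: A, C, D, E, F, G, I, J → 8.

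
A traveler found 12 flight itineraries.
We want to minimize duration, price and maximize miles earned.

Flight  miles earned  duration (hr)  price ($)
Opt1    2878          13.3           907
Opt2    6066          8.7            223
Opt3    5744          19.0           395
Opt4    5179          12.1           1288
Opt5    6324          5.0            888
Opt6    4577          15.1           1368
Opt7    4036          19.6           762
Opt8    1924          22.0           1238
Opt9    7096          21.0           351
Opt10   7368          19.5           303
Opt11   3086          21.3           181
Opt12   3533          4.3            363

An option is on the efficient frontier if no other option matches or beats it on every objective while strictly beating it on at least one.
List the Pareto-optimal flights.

Opt2, Opt5, Opt10, Opt11, Opt12

Opt1: dominated by Opt2 (miles earned 6066≥2878, duration 8.7≤13.3, price 223≤907).
Opt2: not dominated.
Opt3: dominated by Opt2 (miles earned 6066≥5744, duration 8.7≤19.0, price 223≤395).
Opt4: dominated by Opt2 (miles earned 6066≥5179, duration 8.7≤12.1, price 223≤1288).
Opt5: not dominated.
Opt6: dominated by Opt2 (miles earned 6066≥4577, duration 8.7≤15.1, price 223≤1368).
Opt7: dominated by Opt2 (miles earned 6066≥4036, duration 8.7≤19.6, price 223≤762).
Opt8: dominated by Opt1 (miles earned 2878≥1924, duration 13.3≤22.0, price 907≤1238).
Opt9: dominated by Opt10 (miles earned 7368≥7096, duration 19.5≤21.0, price 303≤351).
Opt10: not dominated (best miles earned).
Opt11: not dominated (best price).
Opt12: not dominated (best duration).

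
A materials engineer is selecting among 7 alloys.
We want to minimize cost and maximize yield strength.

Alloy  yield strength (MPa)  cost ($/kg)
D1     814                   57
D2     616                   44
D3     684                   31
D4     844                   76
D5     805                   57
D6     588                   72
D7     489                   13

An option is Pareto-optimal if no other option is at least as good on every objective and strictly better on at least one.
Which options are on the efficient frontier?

D1: not dominated.
D2: dominated by D3 (yield strength 684≥616, cost 31≤44).
D3: not dominated.
D4: not dominated (best yield strength).
D5: dominated by D1 (yield strength 814≥805, cost 57≤57).
D6: dominated by D1 (yield strength 814≥588, cost 57≤72).
D7: not dominated (best cost).

D1, D3, D4, D7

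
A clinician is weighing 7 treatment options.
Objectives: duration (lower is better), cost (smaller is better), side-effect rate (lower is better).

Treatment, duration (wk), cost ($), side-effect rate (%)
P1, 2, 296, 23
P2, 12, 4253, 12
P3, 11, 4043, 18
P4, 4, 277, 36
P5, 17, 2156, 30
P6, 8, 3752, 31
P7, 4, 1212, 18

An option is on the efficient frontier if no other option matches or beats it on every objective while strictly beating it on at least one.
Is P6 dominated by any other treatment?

P1 vs P6: duration 2≤8, cost 296≤3752, side-effect rate 23≤31 — P1 is at least as good on every objective and strictly better on at least one, so P1 dominates P6.

Yes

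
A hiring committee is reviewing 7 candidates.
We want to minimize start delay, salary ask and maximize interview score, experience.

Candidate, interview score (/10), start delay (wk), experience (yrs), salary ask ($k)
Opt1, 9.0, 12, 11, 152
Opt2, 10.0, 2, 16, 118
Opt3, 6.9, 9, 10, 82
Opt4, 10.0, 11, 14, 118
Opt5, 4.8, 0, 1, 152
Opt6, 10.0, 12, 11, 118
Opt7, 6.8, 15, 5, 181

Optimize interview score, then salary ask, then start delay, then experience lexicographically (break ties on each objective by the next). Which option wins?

First maximize interview score: best is 10.0, kept {Opt2, Opt4, Opt6}.
Then minimize salary ask: best is 118, kept {Opt2, Opt4, Opt6}.
Then minimize start delay: best is 2, kept {Opt2}.

Opt2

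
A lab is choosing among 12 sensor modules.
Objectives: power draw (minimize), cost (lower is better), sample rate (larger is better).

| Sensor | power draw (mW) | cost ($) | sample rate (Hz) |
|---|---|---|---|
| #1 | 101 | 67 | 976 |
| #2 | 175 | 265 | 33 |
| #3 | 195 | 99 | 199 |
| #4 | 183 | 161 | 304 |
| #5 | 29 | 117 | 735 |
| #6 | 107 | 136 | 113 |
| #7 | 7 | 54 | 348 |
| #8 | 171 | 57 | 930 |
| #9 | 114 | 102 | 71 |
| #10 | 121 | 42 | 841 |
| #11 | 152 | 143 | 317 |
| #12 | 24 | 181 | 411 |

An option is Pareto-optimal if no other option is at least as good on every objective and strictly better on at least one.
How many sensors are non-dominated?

#1: not dominated (best sample rate).
#2: dominated by #1 (power draw 101≤175, cost 67≤265, sample rate 976≥33).
#3: dominated by #1 (power draw 101≤195, cost 67≤99, sample rate 976≥199).
#4: dominated by #1 (power draw 101≤183, cost 67≤161, sample rate 976≥304).
#5: not dominated.
#6: dominated by #1 (power draw 101≤107, cost 67≤136, sample rate 976≥113).
#7: not dominated (best power draw).
#8: not dominated.
#9: dominated by #1 (power draw 101≤114, cost 67≤102, sample rate 976≥71).
#10: not dominated (best cost).
#11: dominated by #1 (power draw 101≤152, cost 67≤143, sample rate 976≥317).
#12: not dominated.
Pareto-optimal: #1, #5, #7, #8, #10, #12 → 6.

6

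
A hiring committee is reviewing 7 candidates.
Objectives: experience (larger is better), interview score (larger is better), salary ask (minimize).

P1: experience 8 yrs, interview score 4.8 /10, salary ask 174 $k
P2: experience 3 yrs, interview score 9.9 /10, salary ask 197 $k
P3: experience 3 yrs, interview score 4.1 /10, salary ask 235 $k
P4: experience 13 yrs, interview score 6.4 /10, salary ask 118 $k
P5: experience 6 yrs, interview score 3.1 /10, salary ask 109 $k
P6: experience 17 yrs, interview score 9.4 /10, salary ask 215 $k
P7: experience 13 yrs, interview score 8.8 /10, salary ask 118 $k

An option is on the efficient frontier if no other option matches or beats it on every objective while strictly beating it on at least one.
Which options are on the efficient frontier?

P1: dominated by P4 (experience 13≥8, interview score 6.4≥4.8, salary ask 118≤174).
P2: not dominated (best interview score).
P3: dominated by P1 (experience 8≥3, interview score 4.8≥4.1, salary ask 174≤235).
P4: dominated by P7 (experience 13≥13, interview score 8.8≥6.4, salary ask 118≤118).
P5: not dominated (best salary ask).
P6: not dominated (best experience).
P7: not dominated.

P2, P5, P6, P7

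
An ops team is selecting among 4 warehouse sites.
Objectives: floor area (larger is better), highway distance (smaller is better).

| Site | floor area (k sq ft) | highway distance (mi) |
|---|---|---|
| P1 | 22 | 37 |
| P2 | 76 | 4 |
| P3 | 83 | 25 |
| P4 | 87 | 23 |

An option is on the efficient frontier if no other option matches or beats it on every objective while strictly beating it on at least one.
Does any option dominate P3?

Yes

P4 vs P3: floor area 87≥83, highway distance 23≤25 — P4 is at least as good on every objective and strictly better on at least one, so P4 dominates P3.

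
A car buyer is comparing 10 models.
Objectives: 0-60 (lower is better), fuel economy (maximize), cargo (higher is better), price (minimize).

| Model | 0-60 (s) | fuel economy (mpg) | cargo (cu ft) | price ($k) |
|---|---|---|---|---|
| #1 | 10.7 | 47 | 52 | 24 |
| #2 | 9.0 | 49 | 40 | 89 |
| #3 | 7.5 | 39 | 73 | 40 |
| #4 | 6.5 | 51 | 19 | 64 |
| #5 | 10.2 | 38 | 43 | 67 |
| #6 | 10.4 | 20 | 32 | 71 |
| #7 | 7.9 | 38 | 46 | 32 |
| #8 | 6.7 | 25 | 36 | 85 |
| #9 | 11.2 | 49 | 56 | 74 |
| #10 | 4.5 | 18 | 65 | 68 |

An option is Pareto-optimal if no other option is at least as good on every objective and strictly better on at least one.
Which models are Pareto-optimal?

#1: not dominated (best price).
#2: not dominated.
#3: not dominated (best cargo).
#4: not dominated (best fuel economy).
#5: dominated by #3 (0-60 7.5≤10.2, fuel economy 39≥38, cargo 73≥43, price 40≤67).
#6: dominated by #3 (0-60 7.5≤10.4, fuel economy 39≥20, cargo 73≥32, price 40≤71).
#7: not dominated.
#8: not dominated.
#9: not dominated.
#10: not dominated (best 0-60).

#1, #2, #3, #4, #7, #8, #9, #10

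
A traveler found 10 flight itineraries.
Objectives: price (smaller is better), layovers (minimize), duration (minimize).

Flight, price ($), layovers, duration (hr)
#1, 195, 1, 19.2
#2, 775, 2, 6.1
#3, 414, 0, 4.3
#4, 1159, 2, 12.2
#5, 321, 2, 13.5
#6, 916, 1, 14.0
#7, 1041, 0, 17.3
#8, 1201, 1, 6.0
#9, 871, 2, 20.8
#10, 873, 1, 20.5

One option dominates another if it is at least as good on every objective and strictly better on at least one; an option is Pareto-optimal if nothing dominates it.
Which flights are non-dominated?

#1: not dominated (best price).
#2: dominated by #3 (price 414≤775, layovers 0≤2, duration 4.3≤6.1).
#3: not dominated (best duration).
#4: dominated by #2 (price 775≤1159, layovers 2≤2, duration 6.1≤12.2).
#5: not dominated.
#6: dominated by #3 (price 414≤916, layovers 0≤1, duration 4.3≤14.0).
#7: dominated by #3 (price 414≤1041, layovers 0≤0, duration 4.3≤17.3).
#8: dominated by #3 (price 414≤1201, layovers 0≤1, duration 4.3≤6.0).
#9: dominated by #1 (price 195≤871, layovers 1≤2, duration 19.2≤20.8).
#10: dominated by #1 (price 195≤873, layovers 1≤1, duration 19.2≤20.5).

#1, #3, #5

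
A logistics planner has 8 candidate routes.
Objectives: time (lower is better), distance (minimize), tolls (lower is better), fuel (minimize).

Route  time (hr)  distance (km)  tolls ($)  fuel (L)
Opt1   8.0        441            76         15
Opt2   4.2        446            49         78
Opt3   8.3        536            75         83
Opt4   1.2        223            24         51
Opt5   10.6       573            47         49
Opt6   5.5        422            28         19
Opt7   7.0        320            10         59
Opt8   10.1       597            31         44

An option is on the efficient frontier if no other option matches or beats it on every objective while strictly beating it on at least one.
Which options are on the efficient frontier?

Opt1: not dominated (best fuel).
Opt2: dominated by Opt4 (time 1.2≤4.2, distance 223≤446, tolls 24≤49, fuel 51≤78).
Opt3: dominated by Opt2 (time 4.2≤8.3, distance 446≤536, tolls 49≤75, fuel 78≤83).
Opt4: not dominated (best time).
Opt5: dominated by Opt6 (time 5.5≤10.6, distance 422≤573, tolls 28≤47, fuel 19≤49).
Opt6: not dominated.
Opt7: not dominated (best tolls).
Opt8: dominated by Opt6 (time 5.5≤10.1, distance 422≤597, tolls 28≤31, fuel 19≤44).

Opt1, Opt4, Opt6, Opt7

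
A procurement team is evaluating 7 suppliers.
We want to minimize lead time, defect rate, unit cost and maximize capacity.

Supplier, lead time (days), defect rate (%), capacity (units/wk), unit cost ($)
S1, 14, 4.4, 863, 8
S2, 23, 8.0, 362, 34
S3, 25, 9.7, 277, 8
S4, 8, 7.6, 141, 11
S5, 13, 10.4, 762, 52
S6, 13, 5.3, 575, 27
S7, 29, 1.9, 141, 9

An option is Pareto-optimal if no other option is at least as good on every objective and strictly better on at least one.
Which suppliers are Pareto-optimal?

S1, S4, S5, S6, S7

S1: not dominated (best capacity).
S2: dominated by S1 (lead time 14≤23, defect rate 4.4≤8.0, capacity 863≥362, unit cost 8≤34).
S3: dominated by S1 (lead time 14≤25, defect rate 4.4≤9.7, capacity 863≥277, unit cost 8≤8).
S4: not dominated (best lead time).
S5: not dominated.
S6: not dominated.
S7: not dominated (best defect rate).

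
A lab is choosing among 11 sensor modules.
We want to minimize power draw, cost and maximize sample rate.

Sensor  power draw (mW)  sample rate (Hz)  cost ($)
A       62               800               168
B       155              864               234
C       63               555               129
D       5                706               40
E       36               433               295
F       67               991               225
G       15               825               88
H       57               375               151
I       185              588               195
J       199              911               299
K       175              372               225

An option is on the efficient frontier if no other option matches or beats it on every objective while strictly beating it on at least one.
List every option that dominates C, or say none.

D: power draw 5≤63, sample rate 706≥555, cost 40≤129 — dominates C.
G: power draw 15≤63, sample rate 825≥555, cost 88≤129 — dominates C.
Others (A, B, E, F, H, I, J, K) are each worse than C on at least one objective.

D, G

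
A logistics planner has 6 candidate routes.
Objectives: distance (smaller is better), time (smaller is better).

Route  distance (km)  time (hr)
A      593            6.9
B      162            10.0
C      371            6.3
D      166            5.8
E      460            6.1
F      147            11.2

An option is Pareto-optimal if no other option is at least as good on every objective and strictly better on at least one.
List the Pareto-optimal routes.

B, D, F

A: dominated by C (distance 371≤593, time 6.3≤6.9).
B: not dominated.
C: dominated by D (distance 166≤371, time 5.8≤6.3).
D: not dominated (best time).
E: dominated by D (distance 166≤460, time 5.8≤6.1).
F: not dominated (best distance).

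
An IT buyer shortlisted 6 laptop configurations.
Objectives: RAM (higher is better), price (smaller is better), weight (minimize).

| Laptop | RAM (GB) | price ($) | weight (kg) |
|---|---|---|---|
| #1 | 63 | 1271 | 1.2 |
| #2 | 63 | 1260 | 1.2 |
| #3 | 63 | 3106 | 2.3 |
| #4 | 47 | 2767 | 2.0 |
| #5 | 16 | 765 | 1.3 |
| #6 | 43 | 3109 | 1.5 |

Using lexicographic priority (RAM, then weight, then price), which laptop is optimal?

#2

First maximize RAM: best is 63, kept {#1, #2, #3}.
Then minimize weight: best is 1.2, kept {#1, #2}.
Then minimize price: best is 1260, kept {#2}.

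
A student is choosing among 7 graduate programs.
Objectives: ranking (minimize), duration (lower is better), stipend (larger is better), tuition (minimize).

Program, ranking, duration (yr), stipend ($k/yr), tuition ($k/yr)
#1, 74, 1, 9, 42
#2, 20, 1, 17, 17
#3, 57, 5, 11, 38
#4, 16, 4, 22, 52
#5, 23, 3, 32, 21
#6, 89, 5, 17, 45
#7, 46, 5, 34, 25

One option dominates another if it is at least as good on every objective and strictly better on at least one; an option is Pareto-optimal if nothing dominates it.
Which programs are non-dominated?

#2, #4, #5, #7

#1: dominated by #2 (ranking 20≤74, duration 1≤1, stipend 17≥9, tuition 17≤42).
#2: not dominated (best tuition).
#3: dominated by #2 (ranking 20≤57, duration 1≤5, stipend 17≥11, tuition 17≤38).
#4: not dominated (best ranking).
#5: not dominated.
#6: dominated by #2 (ranking 20≤89, duration 1≤5, stipend 17≥17, tuition 17≤45).
#7: not dominated (best stipend).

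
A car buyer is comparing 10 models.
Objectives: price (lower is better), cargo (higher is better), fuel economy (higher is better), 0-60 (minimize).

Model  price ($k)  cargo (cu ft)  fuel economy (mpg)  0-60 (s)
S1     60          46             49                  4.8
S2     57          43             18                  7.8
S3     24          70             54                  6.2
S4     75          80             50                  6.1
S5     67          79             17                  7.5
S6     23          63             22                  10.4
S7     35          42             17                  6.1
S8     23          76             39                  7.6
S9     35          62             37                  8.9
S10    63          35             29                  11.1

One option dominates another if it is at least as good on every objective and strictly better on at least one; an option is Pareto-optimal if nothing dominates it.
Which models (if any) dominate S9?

S3: price 24≤35, cargo 70≥62, fuel economy 54≥37, 0-60 6.2≤8.9 — dominates S9.
S8: price 23≤35, cargo 76≥62, fuel economy 39≥37, 0-60 7.6≤8.9 — dominates S9.
Others (S1, S2, S4, S5, S6, S7, S10) are each worse than S9 on at least one objective.

S3, S8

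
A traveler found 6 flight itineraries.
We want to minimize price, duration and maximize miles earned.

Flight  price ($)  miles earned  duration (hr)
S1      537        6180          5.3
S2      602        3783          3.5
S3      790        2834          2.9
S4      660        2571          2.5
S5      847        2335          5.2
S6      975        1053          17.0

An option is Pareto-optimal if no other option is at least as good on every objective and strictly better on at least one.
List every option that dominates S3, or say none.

none

S1: worse on duration (5.3 vs 2.9).
S2: worse on duration (3.5 vs 2.9).
S4: worse on miles earned (2571 vs 2834).
S5: worse on price (847 vs 790).
S6: worse on price (975 vs 790).
No option dominates S3.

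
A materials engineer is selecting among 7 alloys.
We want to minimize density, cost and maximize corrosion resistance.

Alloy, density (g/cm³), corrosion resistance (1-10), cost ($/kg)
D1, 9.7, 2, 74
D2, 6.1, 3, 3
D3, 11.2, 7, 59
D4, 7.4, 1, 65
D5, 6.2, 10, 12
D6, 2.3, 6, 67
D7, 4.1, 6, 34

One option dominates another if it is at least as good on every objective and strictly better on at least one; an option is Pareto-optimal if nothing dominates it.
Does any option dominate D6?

No

D1: worse on density (9.7 vs 2.3).
D2: worse on density (6.1 vs 2.3).
D3: worse on density (11.2 vs 2.3).
D4: worse on density (7.4 vs 2.3).
D5: worse on density (6.2 vs 2.3).
D7: worse on density (4.1 vs 2.3).
No option is at least as good as D6 on every objective and strictly better on one.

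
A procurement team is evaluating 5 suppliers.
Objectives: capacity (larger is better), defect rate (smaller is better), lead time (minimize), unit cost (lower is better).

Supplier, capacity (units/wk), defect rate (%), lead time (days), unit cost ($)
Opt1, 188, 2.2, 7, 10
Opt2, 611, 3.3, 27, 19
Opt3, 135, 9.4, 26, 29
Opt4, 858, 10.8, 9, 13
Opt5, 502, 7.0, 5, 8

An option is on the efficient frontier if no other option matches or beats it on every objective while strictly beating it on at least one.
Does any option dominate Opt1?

Opt2: worse on defect rate (3.3 vs 2.2).
Opt3: worse on capacity (135 vs 188).
Opt4: worse on defect rate (10.8 vs 2.2).
Opt5: worse on defect rate (7.0 vs 2.2).
No option is at least as good as Opt1 on every objective and strictly better on one.

No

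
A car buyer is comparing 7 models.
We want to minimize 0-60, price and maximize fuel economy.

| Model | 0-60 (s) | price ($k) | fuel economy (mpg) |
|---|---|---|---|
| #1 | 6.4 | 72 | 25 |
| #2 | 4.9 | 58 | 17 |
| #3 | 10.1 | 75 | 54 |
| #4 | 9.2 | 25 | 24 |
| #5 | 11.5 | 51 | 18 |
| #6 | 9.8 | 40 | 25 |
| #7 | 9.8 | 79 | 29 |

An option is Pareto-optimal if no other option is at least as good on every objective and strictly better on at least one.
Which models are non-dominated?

#1, #2, #3, #4, #6, #7

#1: not dominated.
#2: not dominated (best 0-60).
#3: not dominated (best fuel economy).
#4: not dominated (best price).
#5: dominated by #4 (0-60 9.2≤11.5, price 25≤51, fuel economy 24≥18).
#6: not dominated.
#7: not dominated.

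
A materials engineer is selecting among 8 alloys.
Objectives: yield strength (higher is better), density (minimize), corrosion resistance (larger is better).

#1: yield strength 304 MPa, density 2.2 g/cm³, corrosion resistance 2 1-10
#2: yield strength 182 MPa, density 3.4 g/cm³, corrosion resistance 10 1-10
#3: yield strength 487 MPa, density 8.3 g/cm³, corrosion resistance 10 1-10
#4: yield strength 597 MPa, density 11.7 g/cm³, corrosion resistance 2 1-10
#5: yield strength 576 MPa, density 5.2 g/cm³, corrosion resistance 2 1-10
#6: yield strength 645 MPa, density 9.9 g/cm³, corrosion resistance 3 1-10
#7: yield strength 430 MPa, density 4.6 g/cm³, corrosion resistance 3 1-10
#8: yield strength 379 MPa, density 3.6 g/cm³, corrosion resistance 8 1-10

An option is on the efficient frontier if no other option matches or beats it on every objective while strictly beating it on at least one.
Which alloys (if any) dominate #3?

#1: worse on yield strength (304 vs 487).
#2: worse on yield strength (182 vs 487).
#4: worse on density (11.7 vs 8.3).
#5: worse on corrosion resistance (2 vs 10).
#6: worse on density (9.9 vs 8.3).
#7: worse on yield strength (430 vs 487).
#8: worse on yield strength (379 vs 487).
No option dominates #3.

none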